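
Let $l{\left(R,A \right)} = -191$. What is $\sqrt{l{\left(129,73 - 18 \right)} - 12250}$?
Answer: $i \sqrt{12441} \approx 111.54 i$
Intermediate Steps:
$\sqrt{l{\left(129,73 - 18 \right)} - 12250} = \sqrt{-191 - 12250} = \sqrt{-12441} = i \sqrt{12441}$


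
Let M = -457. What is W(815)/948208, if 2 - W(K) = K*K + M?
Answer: -331883/474104 ≈ -0.70002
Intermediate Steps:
W(K) = 459 - K² (W(K) = 2 - (K*K - 457) = 2 - (K² - 457) = 2 - (-457 + K²) = 2 + (457 - K²) = 459 - K²)
W(815)/948208 = (459 - 1*815²)/948208 = (459 - 1*664225)*(1/948208) = (459 - 664225)*(1/948208) = -663766*1/948208 = -331883/474104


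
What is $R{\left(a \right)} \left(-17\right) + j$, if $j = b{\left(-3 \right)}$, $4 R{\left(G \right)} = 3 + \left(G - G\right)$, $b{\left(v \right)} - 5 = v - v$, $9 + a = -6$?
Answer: $- \frac{31}{4} \approx -7.75$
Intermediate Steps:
$a = -15$ ($a = -9 - 6 = -15$)
$b{\left(v \right)} = 5$ ($b{\left(v \right)} = 5 + \left(v - v\right) = 5 + 0 = 5$)
$R{\left(G \right)} = \frac{3}{4}$ ($R{\left(G \right)} = \frac{3 + \left(G - G\right)}{4} = \frac{3 + 0}{4} = \frac{1}{4} \cdot 3 = \frac{3}{4}$)
$j = 5$
$R{\left(a \right)} \left(-17\right) + j = \frac{3}{4} \left(-17\right) + 5 = - \frac{51}{4} + 5 = - \frac{31}{4}$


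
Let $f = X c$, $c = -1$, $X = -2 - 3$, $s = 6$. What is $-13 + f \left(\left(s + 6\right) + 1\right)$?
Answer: $52$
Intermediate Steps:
$X = -5$
$f = 5$ ($f = \left(-5\right) \left(-1\right) = 5$)
$-13 + f \left(\left(s + 6\right) + 1\right) = -13 + 5 \left(\left(6 + 6\right) + 1\right) = -13 + 5 \left(12 + 1\right) = -13 + 5 \cdot 13 = -13 + 65 = 52$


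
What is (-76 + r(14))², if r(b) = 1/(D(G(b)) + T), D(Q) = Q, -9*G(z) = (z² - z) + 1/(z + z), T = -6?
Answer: 28060270144/4853209 ≈ 5781.8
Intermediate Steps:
G(z) = -z²/9 - 1/(18*z) + z/9 (G(z) = -((z² - z) + 1/(z + z))/9 = -((z² - z) + 1/(2*z))/9 = -(z² + 1/(2*z) - z)/9 = -z²/9 - 1/(18*z) + z/9)
r(b) = 1/(-6 + (-1 + 2*b²*(1 - b))/(18*b)) (r(b) = 1/((-1 + 2*b²*(1 - b))/(18*b) - 6) = 1/(-6 + (-1 + 2*b²*(1 - b))/(18*b)))
(-76 + r(14))² = (-76 - 18*14/(1 + 108*14 + 2*14²*(-1 + 14)))² = (-76 - 18*14/(1 + 1512 + 2*196*13))² = (-76 - 18*14/(1 + 1512 + 5096))² = (-76 - 18*14/6609)² = (-76 - 18*14*1/6609)² = (-76 - 84/2203)² = (-167512/2203)² = 28060270144/4853209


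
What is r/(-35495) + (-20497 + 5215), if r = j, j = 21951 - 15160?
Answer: -542441381/35495 ≈ -15282.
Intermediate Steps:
j = 6791
r = 6791
r/(-35495) + (-20497 + 5215) = 6791/(-35495) + (-20497 + 5215) = 6791*(-1/35495) - 15282 = -6791/35495 - 15282 = -542441381/35495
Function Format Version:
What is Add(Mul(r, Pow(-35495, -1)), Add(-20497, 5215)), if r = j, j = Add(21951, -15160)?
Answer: Rational(-542441381, 35495) ≈ -15282.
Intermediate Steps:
j = 6791
r = 6791
Add(Mul(r, Pow(-35495, -1)), Add(-20497, 5215)) = Add(Mul(6791, Pow(-35495, -1)), Add(-20497, 5215)) = Add(Mul(6791, Rational(-1, 35495)), -15282) = Add(Rational(-6791, 35495), -15282) = Rational(-542441381, 35495)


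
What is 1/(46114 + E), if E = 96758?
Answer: 1/142872 ≈ 6.9993e-6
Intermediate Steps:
1/(46114 + E) = 1/(46114 + 96758) = 1/142872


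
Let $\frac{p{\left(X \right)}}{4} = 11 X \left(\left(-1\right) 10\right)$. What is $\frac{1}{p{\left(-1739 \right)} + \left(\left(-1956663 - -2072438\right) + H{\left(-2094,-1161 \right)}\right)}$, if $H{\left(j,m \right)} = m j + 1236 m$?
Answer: $\frac{1}{1877073} \approx 5.3274 \cdot 10^{-7}$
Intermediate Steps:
$H{\left(j,m \right)} = 1236 m + j m$ ($H{\left(j,m \right)} = j m + 1236 m = 1236 m + j m$)
$p{\left(X \right)} = - 440 X$ ($p{\left(X \right)} = 4 \cdot 11 X \left(\left(-1\right) 10\right) = 4 \cdot 11 X \left(-10\right) = 4 \left(- 110 X\right) = - 440 X$)
$\frac{1}{p{\left(-1739 \right)} + \left(\left(-1956663 - -2072438\right) + H{\left(-2094,-1161 \right)}\right)} = \frac{1}{\left(-440\right) \left(-1739\right) - \left(-115775 + 1161 \left(1236 - 2094\right)\right)} = \frac{1}{765160 + \left(\left(-1956663 + 2072438\right) - -996138\right)} = \frac{1}{765160 + \left(115775 + 996138\right)} = \frac{1}{765160 + 1111913} = \frac{1}{1877073}$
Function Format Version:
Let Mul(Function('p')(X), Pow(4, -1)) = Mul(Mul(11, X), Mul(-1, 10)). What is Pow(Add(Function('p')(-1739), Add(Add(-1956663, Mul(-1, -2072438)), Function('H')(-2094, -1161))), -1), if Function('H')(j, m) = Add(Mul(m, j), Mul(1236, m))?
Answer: Rational(1, 1877073) ≈ 5.3274e-7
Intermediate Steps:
Function('H')(j, m) = Add(Mul(1236, m), Mul(j, m)) (Function('H')(j, m) = Add(Mul(j, m), Mul(1236, m)) = Add(Mul(1236, m), Mul(j, m)))
Function('p')(X) = Mul(-440, X) (Function('p')(X) = Mul(4, Mul(Mul(11, X), Mul(-1, 10))) = Mul(4, Mul(Mul(11, X), -10)) = Mul(4, Mul(-110, X)) = Mul(-440, X))
Pow(Add(Function('p')(-1739), Add(Add(-1956663, Mul(-1, -2072438)), Function('H')(-2094, -1161))), -1) = Pow(Add(Mul(-440, -1739), Add(Add(-1956663, Mul(-1, -2072438)), Mul(-1161, Add(1236, -2094)))), -1) = Pow(Add(765160, Add(Add(-1956663, 2072438), Mul(-1161, -858))), -1) = Pow(Add(765160, Add(115775, 996138)), -1) = Pow(Add(765160, 1111913), -1) = Pow(1877073, -1) = Rational(1, 1877073)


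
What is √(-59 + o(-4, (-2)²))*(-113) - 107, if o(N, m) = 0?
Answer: -107 - 113*I*√59 ≈ -107.0 - 867.97*I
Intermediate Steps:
√(-59 + o(-4, (-2)²))*(-113) - 107 = √(-59 + 0)*(-113) - 107 = √(-59)*(-113) - 107 = (I*√59)*(-113) - 107 = -113*I*√59 - 107 = -107 - 113*I*√59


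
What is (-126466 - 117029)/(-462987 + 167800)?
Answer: 243495/295187 ≈ 0.82488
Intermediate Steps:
(-126466 - 117029)/(-462987 + 167800) = -243495/(-295187) = -243495*(-1/295187) = 243495/295187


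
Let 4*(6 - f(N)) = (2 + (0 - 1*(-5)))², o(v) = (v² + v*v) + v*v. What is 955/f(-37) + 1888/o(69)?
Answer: -10902772/71415 ≈ -152.67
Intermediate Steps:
o(v) = 3*v² (o(v) = (v² + v²) + v² = 2*v² + v² = 3*v²)
f(N) = -25/4 (f(N) = 6 - (2 + (0 - 1*(-5)))²/4 = 6 - (2 + (0 + 5))²/4 = 6 - (2 + 5)²/4 = 6 - ¼*7² = 6 - ¼*49 = 6 - 49/4 = -25/4)
955/f(-37) + 1888/o(69) = 955/(-25/4) + 1888/((3*69²)) = 955*(-4/25) + 1888/((3*4761)) = -764/5 + 1888/14283 = -10902772/71415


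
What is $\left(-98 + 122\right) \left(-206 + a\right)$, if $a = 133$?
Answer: $-1752$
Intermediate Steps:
$\left(-98 + 122\right) \left(-206 + a\right) = \left(-98 + 122\right) \left(-206 + 133\right) = 24 \left(-73\right) = -1752$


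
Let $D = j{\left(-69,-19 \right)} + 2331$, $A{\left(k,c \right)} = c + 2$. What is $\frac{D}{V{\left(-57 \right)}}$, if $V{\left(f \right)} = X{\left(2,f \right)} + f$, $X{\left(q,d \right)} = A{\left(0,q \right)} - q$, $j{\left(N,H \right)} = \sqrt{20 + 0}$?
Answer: $- \frac{2331}{55} - \frac{2 \sqrt{5}}{55} \approx -42.463$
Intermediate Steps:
$j{\left(N,H \right)} = 2 \sqrt{5}$ ($j{\left(N,H \right)} = \sqrt{20} = 2 \sqrt{5}$)
$A{\left(k,c \right)} = 2 + c$
$X{\left(q,d \right)} = 2$ ($X{\left(q,d \right)} = \left(2 + q\right) - q = 2$)
$V{\left(f \right)} = 2 + f$
$D = 2331 + 2 \sqrt{5}$ ($D = 2 \sqrt{5} + 2331 = 2331 + 2 \sqrt{5} \approx 2335.5$)
$\frac{D}{V{\left(-57 \right)}} = \frac{2331 + 2 \sqrt{5}}{2 - 57} = \frac{2331 + 2 \sqrt{5}}{-55} = \left(2331 + 2 \sqrt{5}\right) \left(- \frac{1}{55}\right) = - \frac{2331}{55} - \frac{2 \sqrt{5}}{55}$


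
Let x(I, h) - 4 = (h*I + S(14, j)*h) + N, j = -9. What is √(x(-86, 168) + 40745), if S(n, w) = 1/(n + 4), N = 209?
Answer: √238674/3 ≈ 162.85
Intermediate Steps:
S(n, w) = 1/(4 + n)
x(I, h) = 213 + h/18 + I*h (x(I, h) = 4 + ((h*I + h/(4 + 14)) + 209) = 4 + ((I*h + h/18) + 209) = 4 + ((h/18 + I*h) + 209) = 4 + (209 + h/18 + I*h) = 213 + h/18 + I*h)
√(x(-86, 168) + 40745) = √((213 + (1/18)*168 - 86*168) + 40745) = √((213 + 28/3 - 14448) + 40745) = √(-42677/3 + 40745) = √(79558/3) = √238674/3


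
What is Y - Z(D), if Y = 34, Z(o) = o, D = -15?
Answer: 49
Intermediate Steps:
Y - Z(D) = 34 - 1*(-15) = 34 + 15 = 49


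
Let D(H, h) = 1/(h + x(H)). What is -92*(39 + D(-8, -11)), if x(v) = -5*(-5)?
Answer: -25162/7 ≈ -3594.6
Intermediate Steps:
x(v) = 25
D(H, h) = 1/(25 + h) (D(H, h) = 1/(h + 25) = 1/(25 + h))
-92*(39 + D(-8, -11)) = -92*(39 + 1/(25 - 11)) = -92*(39 + 1/14) = -92*547/14 = -25162/7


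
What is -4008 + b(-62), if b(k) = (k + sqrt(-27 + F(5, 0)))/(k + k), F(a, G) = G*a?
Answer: -8015/2 - 3*I*sqrt(3)/124 ≈ -4007.5 - 0.041904*I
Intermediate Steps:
b(k) = (k + 3*I*sqrt(3))/(2*k) (b(k) = (k + sqrt(-27 + 0*5))/(k + k) = (k + sqrt(-27 + 0))/((2*k)) = (k + sqrt(-27))*(1/(2*k)) = (k + 3*I*sqrt(3))*(1/(2*k)) = (k + 3*I*sqrt(3))/(2*k))
-4008 + b(-62) = -4008 + (1/2)*(-62 + 3*I*sqrt(3))/(-62) = -4008 + (1/2)*(-1/62)*(-62 + 3*I*sqrt(3)) = -4008 + (1/2 - 3*I*sqrt(3)/124) = -8015/2 - 3*I*sqrt(3)/124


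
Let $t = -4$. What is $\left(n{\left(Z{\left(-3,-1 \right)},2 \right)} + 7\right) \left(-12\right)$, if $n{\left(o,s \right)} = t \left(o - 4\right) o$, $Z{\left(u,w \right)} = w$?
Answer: $156$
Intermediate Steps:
$n{\left(o,s \right)} = o \left(16 - 4 o\right)$ ($n{\left(o,s \right)} = - 4 \left(o - 4\right) o = - 4 \left(-4 + o\right) o = \left(16 - 4 o\right) o = o \left(16 - 4 o\right)$)
$\left(n{\left(Z{\left(-3,-1 \right)},2 \right)} + 7\right) \left(-12\right) = \left(4 \left(-1\right) \left(4 - -1\right) + 7\right) \left(-12\right) = \left(4 \left(-1\right) \left(4 + 1\right) + 7\right) \left(-12\right) = \left(4 \left(-1\right) 5 + 7\right) \left(-12\right) = \left(-20 + 7\right) \left(-12\right) = \left(-13\right) \left(-12\right) = 156$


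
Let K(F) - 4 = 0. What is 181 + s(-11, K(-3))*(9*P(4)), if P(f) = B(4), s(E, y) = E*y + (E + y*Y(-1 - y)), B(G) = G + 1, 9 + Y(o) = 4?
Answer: -3194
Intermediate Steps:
K(F) = 4 (K(F) = 4 + 0 = 4)
Y(o) = -5 (Y(o) = -9 + 4 = -5)
B(G) = 1 + G
s(E, y) = E - 5*y + E*y (s(E, y) = E*y + (E + y*(-5)) = E*y + (E - 5*y) = E - 5*y + E*y)
P(f) = 5 (P(f) = 1 + 4 = 5)
181 + s(-11, K(-3))*(9*P(4)) = 181 + (-11 - 5*4 - 11*4)*(9*5) = 181 + (-11 - 20 - 44)*45 = 181 - 75*45 = 181 - 3375 = -3194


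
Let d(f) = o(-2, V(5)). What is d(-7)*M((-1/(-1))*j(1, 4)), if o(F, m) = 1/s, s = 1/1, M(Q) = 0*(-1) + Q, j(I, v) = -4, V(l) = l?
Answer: -4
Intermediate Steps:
M(Q) = Q (M(Q) = 0 + Q = Q)
s = 1
o(F, m) = 1 (o(F, m) = 1/1 = 1)
d(f) = 1
d(-7)*M((-1/(-1))*j(1, 4)) = 1*((-1/(-1))*(-4)) = 1*(-1*(-1)*(-4)) = 1*(1*(-4)) = 1*(-4) = -4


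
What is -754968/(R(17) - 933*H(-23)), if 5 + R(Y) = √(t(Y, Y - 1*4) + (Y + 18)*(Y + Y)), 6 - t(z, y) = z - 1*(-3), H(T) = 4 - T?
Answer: 2377771716/79354655 + 1321194*√6/79354655 ≈ 30.005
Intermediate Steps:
t(z, y) = 3 - z (t(z, y) = 6 - (z - 1*(-3)) = 6 - (z + 3) = 6 - (3 + z) = 6 + (-3 - z) = 3 - z)
R(Y) = -5 + √(3 - Y + 2*Y*(18 + Y)) (R(Y) = -5 + √((3 - Y) + (Y + 18)*(Y + Y)) = -5 + √((3 - Y) + (18 + Y)*(2*Y)) = -5 + √((3 - Y) + 2*Y*(18 + Y)) = -5 + √(3 - Y + 2*Y*(18 + Y)))
-754968/(R(17) - 933*H(-23)) = -754968/((-5 + √(3 + 2*17² + 35*17)) - 933*(4 - 1*(-23))) = -754968/((-5 + √(3 + 2*289 + 595)) - 933*(4 + 23)) = -754968/((-5 + √(3 + 578 + 595)) - 933*27) = -754968/((-5 + √1176) - 25191) = -754968/((-5 + 14*√6) - 25191) = -754968/(-25196 + 14*√6)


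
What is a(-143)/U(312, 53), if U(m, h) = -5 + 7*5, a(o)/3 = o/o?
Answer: 1/10 ≈ 0.10000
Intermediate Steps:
a(o) = 3 (a(o) = 3*(o/o) = 3*1 = 3)
U(m, h) = 30 (U(m, h) = -5 + 35 = 30)
a(-143)/U(312, 53) = 3/30 = 3*(1/30) = 1/10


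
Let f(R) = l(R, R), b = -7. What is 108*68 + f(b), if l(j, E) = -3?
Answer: 7341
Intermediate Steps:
f(R) = -3
108*68 + f(b) = 108*68 - 3 = 7344 - 3 = 7341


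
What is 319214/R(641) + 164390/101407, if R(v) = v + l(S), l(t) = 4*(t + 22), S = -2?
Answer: 4641294184/10444921 ≈ 444.36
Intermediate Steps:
l(t) = 88 + 4*t (l(t) = 4*(22 + t) = 88 + 4*t)
R(v) = 80 + v (R(v) = v + (88 + 4*(-2)) = v + (88 - 8) = v + 80 = 80 + v)
319214/R(641) + 164390/101407 = 319214/(80 + 641) + 164390/101407 = 319214/721 + 164390*(1/101407) = 319214*(1/721) + 164390/101407 = 45602/103 + 164390/101407 = 4641294184/10444921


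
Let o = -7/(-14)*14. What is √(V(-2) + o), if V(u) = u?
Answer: √5 ≈ 2.2361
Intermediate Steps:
o = 7 (o = -7*(-1/14)*14 = (½)*14 = 7)
√(V(-2) + o) = √(-2 + 7) = √5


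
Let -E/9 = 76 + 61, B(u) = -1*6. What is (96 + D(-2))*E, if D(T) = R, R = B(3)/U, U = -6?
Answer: -119601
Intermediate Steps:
B(u) = -6
E = -1233 (E = -9*(76 + 61) = -9*137 = -1233)
R = 1 (R = -6/(-6) = -6*(-1/6) = 1)
D(T) = 1
(96 + D(-2))*E = (96 + 1)*(-1233) = 97*(-1233) = -119601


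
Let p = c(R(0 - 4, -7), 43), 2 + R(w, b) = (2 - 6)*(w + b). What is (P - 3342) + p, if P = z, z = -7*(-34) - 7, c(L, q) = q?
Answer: -3068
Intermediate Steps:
R(w, b) = -2 - 4*b - 4*w (R(w, b) = -2 + (2 - 6)*(w + b) = -2 - 4*(b + w) = -2 + (-4*b - 4*w) = -2 - 4*b - 4*w)
z = 231 (z = 238 - 7 = 231)
p = 43
P = 231
(P - 3342) + p = (231 - 3342) + 43 = -3111 + 43 = -3068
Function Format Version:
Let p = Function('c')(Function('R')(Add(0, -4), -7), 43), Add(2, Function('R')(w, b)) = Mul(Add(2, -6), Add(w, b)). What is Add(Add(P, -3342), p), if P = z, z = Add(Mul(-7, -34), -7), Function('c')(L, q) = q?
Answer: -3068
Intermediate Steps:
Function('R')(w, b) = Add(-2, Mul(-4, b), Mul(-4, w)) (Function('R')(w, b) = Add(-2, Mul(Add(2, -6), Add(w, b))) = Add(-2, Mul(-4, Add(b, w))) = Add(-2, Add(Mul(-4, b), Mul(-4, w))) = Add(-2, Mul(-4, b), Mul(-4, w)))
z = 231 (z = Add(238, -7) = 231)
p = 43
P = 231
Add(Add(P, -3342), p) = Add(Add(231, -3342), 43) = Add(-3111, 43) = -3068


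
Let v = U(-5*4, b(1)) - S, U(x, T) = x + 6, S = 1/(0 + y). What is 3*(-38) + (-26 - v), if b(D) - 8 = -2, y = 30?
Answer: -3779/30 ≈ -125.97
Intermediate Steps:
b(D) = 6 (b(D) = 8 - 2 = 6)
S = 1/30 (S = 1/(0 + 30) = 1/30 ≈ 0.033333)
U(x, T) = 6 + x
v = -421/30 (v = (6 - 5*4) - 1*1/30 = (6 - 20) - 1/30 = -14 - 1/30 = -421/30 ≈ -14.033)
3*(-38) + (-26 - v) = 3*(-38) + (-26 - 1*(-421/30)) = -114 + (-26 + 421/30) = -114 - 359/30 = -3779/30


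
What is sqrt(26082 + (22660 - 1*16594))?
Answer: 6*sqrt(893) ≈ 179.30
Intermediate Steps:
sqrt(26082 + (22660 - 1*16594)) = sqrt(26082 + (22660 - 16594)) = sqrt(26082 + 6066) = sqrt(32148) = 6*sqrt(893)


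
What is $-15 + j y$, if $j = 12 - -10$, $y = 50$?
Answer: $1085$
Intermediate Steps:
$j = 22$ ($j = 12 + 10 = 22$)
$-15 + j y = -15 + 22 \cdot 50 = -15 + 1100 = 1085$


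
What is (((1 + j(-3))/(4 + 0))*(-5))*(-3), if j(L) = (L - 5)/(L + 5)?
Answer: -45/4 ≈ -11.250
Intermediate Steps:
j(L) = (-5 + L)/(5 + L)
(((1 + j(-3))/(4 + 0))*(-5))*(-3) = (((1 + (-5 - 3)/(5 - 3))/(4 + 0))*(-5))*(-3) = (((1 - 8/2)/4)*(-5))*(-3) = (((1 + (1/2)*(-8))*(1/4))*(-5))*(-3) = (((1 - 4)*(1/4))*(-5))*(-3) = (-3*1/4*(-5))*(-3) = -3/4*(-5)*(-3) = (15/4)*(-3) = -45/4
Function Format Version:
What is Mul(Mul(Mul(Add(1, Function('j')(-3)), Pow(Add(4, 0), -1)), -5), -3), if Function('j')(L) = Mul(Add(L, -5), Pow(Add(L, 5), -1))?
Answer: Rational(-45, 4) ≈ -11.250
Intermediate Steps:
Function('j')(L) = Mul(Pow(Add(5, L), -1), Add(-5, L)) (Function('j')(L) = Mul(Add(-5, L), Pow(Add(5, L), -1)) = Mul(Pow(Add(5, L), -1), Add(-5, L)))
Mul(Mul(Mul(Add(1, Function('j')(-3)), Pow(Add(4, 0), -1)), -5), -3) = Mul(Mul(Mul(Add(1, Mul(Pow(Add(5, -3), -1), Add(-5, -3))), Pow(Add(4, 0), -1)), -5), -3) = Mul(Mul(Mul(Add(1, Mul(Pow(2, -1), -8)), Pow(4, -1)), -5), -3) = Mul(Mul(Mul(Add(1, Mul(Rational(1, 2), -8)), Rational(1, 4)), -5), -3) = Mul(Mul(Mul(Add(1, -4), Rational(1, 4)), -5), -3) = Mul(Mul(Mul(-3, Rational(1, 4)), -5), -3) = Mul(Mul(Rational(-3, 4), -5), -3) = Mul(Rational(15, 4), -3) = Rational(-45, 4)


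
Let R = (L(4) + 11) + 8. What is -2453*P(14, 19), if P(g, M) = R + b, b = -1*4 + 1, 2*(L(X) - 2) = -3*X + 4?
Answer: -34342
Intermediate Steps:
L(X) = 4 - 3*X/2 (L(X) = 2 + (-3*X + 4)/2 = 2 + (4 - 3*X)/2 = 2 + (2 - 3*X/2) = 4 - 3*X/2)
b = -3 (b = -4 + 1 = -3)
R = 17 (R = ((4 - 3/2*4) + 11) + 8 = ((4 - 6) + 11) + 8 = (-2 + 11) + 8 = 9 + 8 = 17)
P(g, M) = 14 (P(g, M) = 17 - 3 = 14)
-2453*P(14, 19) = -2453*14 = -34342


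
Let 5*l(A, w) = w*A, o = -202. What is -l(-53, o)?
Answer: -10706/5 ≈ -2141.2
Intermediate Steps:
l(A, w) = A*w/5 (l(A, w) = (w*A)/5 = (A*w)/5 = A*w/5)
-l(-53, o) = -(-53)*(-202)/5 = -1*10706/5 = -10706/5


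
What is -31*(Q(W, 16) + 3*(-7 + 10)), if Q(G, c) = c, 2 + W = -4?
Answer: -775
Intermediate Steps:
W = -6 (W = -2 - 4 = -6)
-31*(Q(W, 16) + 3*(-7 + 10)) = -31*(16 + 3*(-7 + 10)) = -31*(16 + 3*3) = -31*(16 + 9) = -31*25 = -775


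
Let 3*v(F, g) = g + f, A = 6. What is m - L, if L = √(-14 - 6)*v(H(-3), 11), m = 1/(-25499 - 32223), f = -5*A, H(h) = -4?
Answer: -1/57722 + 38*I*√5/3 ≈ -1.7324e-5 + 28.324*I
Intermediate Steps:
f = -30 (f = -5*6 = -30)
v(F, g) = -10 + g/3 (v(F, g) = (g - 30)/3 = (-30 + g)/3 = -10 + g/3)
m = -1/57722 (m = 1/(-57722) = -1/57722 ≈ -1.7324e-5)
L = -38*I*√5/3 (L = √(-14 - 6)*(-10 + (⅓)*11) = √(-20)*(-10 + 11/3) = (2*I*√5)*(-19/3) = -38*I*√5/3 ≈ -28.324*I)
m - L = -1/57722 - (-38)*I*√5/3 = -1/57722 + 38*I*√5/3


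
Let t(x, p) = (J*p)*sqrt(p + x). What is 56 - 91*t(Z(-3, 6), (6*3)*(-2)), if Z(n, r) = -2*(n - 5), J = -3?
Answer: 56 - 19656*I*sqrt(5) ≈ 56.0 - 43952.0*I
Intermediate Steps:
Z(n, r) = 10 - 2*n (Z(n, r) = -2*(-5 + n) = 10 - 2*n)
t(x, p) = -3*p*sqrt(p + x) (t(x, p) = (-3*p)*sqrt(p + x) = -3*p*sqrt(p + x))
56 - 91*t(Z(-3, 6), (6*3)*(-2)) = 56 - (-273)*(6*3)*(-2)*sqrt((6*3)*(-2) + (10 - 2*(-3))) = 56 - (-273)*18*(-2)*sqrt(18*(-2) + (10 + 6)) = 56 - (-273)*(-36)*sqrt(-36 + 16) = 56 - (-273)*(-36)*sqrt(-20) = 56 - (-273)*(-36)*2*I*sqrt(5) = 56 - 19656*I*sqrt(5)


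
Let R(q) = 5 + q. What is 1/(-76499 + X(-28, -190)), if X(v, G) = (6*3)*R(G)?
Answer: -1/79829 ≈ -1.2527e-5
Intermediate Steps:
X(v, G) = 90 + 18*G (X(v, G) = (6*3)*(5 + G) = 18*(5 + G) = 90 + 18*G)
1/(-76499 + X(-28, -190)) = 1/(-76499 + (90 + 18*(-190))) = 1/(-76499 + (90 - 3420)) = 1/(-76499 - 3330) = 1/(-79829) = -1/79829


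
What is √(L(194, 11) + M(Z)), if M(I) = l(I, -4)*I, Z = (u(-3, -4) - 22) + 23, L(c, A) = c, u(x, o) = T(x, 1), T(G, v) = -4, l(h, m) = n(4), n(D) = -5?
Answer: √209 ≈ 14.457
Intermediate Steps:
l(h, m) = -5
u(x, o) = -4
Z = -3 (Z = (-4 - 22) + 23 = -26 + 23 = -3)
M(I) = -5*I
√(L(194, 11) + M(Z)) = √(194 - 5*(-3)) = √(194 + 15) = √209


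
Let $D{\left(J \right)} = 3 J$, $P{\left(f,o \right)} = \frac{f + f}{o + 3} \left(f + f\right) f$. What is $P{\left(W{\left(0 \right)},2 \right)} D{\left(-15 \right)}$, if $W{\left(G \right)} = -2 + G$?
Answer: $288$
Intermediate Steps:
$P{\left(f,o \right)} = \frac{4 f^{3}}{3 + o}$ ($P{\left(f,o \right)} = \frac{2 f}{3 + o} 2 f f = \frac{4 f^{2}}{3 + o} f = \frac{4 f^{3}}{3 + o}$)
$P{\left(W{\left(0 \right)},2 \right)} D{\left(-15 \right)} = \frac{4 \left(-2 + 0\right)^{3}}{3 + 2} \cdot 3 \left(-15\right) = \frac{4 \left(-2\right)^{3}}{5} \left(-45\right) = 4 \left(-8\right) \frac{1}{5} \left(-45\right) = \left(- \frac{32}{5}\right) \left(-45\right) = 288$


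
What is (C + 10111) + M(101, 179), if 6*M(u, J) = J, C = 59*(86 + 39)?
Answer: 105095/6 ≈ 17516.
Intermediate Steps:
C = 7375 (C = 59*125 = 7375)
M(u, J) = J/6
(C + 10111) + M(101, 179) = (7375 + 10111) + (1/6)*179 = 17486 + 179/6 = 105095/6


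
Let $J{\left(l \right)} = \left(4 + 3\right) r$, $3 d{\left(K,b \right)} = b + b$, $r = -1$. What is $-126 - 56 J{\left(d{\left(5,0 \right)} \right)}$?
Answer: $266$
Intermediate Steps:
$d{\left(K,b \right)} = \frac{2 b}{3}$ ($d{\left(K,b \right)} = \frac{b + b}{3} = \frac{2 b}{3}$)
$J{\left(l \right)} = -7$ ($J{\left(l \right)} = \left(4 + 3\right) \left(-1\right) = 7 \left(-1\right) = -7$)
$-126 - 56 J{\left(d{\left(5,0 \right)} \right)} = -126 - -392 = -126 + 392 = 266$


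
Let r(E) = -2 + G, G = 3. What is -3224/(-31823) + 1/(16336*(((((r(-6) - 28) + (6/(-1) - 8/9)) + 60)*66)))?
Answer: 24753622759/244334448160 ≈ 0.10131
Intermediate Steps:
r(E) = 1 (r(E) = -2 + 3 = 1)
-3224/(-31823) + 1/(16336*(((((r(-6) - 28) + (6/(-1) - 8/9)) + 60)*66))) = -3224/(-31823) + 1/(16336*(((((1 - 28) + (6/(-1) - 8/9)) + 60)*66))) = -3224*(-1/31823) + 1/(16336*((((-27 + (6*(-1) - 8*⅑)) + 60)*66))) = 3224/31823 + 1/(16336*((((-27 + (-6 - 8/9)) + 60)*66))) = 3224/31823 + 1/(16336*((((-27 - 62/9) + 60)*66))) = 3224/31823 + 1/(16336*(((-305/9 + 60)*66))) = 3224/31823 + 1/(16336*(((235/9)*66))) = 3224/31823 + 1/(16336*(5170/3)) = 3224/31823 + (1/16336)*(3/5170) = 3224/31823 + 3/84457120 = 24753622759/244334448160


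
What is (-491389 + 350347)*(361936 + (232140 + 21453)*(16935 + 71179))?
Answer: -3151647739990596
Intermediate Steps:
(-491389 + 350347)*(361936 + (232140 + 21453)*(16935 + 71179)) = -141042*(361936 + 253593*88114) = -141042*(361936 + 22345093602) = -141042*22345455538 = -3151647739990596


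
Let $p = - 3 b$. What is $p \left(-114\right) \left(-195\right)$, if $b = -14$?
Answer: $933660$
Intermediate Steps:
$p = 42$ ($p = \left(-3\right) \left(-14\right) = 42$)
$p \left(-114\right) \left(-195\right) = 42 \left(-114\right) \left(-195\right) = \left(-4788\right) \left(-195\right) = 933660$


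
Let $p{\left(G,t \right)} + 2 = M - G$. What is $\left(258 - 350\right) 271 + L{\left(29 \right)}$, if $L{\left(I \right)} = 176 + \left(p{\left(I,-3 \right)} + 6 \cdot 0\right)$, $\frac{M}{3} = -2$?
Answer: $-24793$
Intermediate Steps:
$M = -6$ ($M = 3 \left(-2\right) = -6$)
$p{\left(G,t \right)} = -8 - G$ ($p{\left(G,t \right)} = -2 - \left(6 + G\right) = -8 - G$)
$L{\left(I \right)} = 168 - I$ ($L{\left(I \right)} = 176 + \left(\left(-8 - I\right) + 6 \cdot 0\right) = 176 + \left(\left(-8 - I\right) + 0\right) = 176 - \left(8 + I\right) = 168 - I$)
$\left(258 - 350\right) 271 + L{\left(29 \right)} = \left(258 - 350\right) 271 + \left(168 - 29\right) = \left(-92\right) 271 + \left(168 - 29\right) = -24932 + 139 = -24793$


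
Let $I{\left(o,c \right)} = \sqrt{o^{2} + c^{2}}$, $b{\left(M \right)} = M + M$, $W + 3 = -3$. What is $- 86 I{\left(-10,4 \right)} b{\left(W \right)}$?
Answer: $2064 \sqrt{29} \approx 11115.0$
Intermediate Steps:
$W = -6$ ($W = -3 - 3 = -6$)
$b{\left(M \right)} = 2 M$
$I{\left(o,c \right)} = \sqrt{c^{2} + o^{2}}$
$- 86 I{\left(-10,4 \right)} b{\left(W \right)} = - 86 \sqrt{4^{2} + \left(-10\right)^{2}} \cdot 2 \left(-6\right) = - 86 \sqrt{16 + 100} \left(-12\right) = - 86 \sqrt{116} \left(-12\right) = - 86 \cdot 2 \sqrt{29} \left(-12\right) = - 172 \sqrt{29} \left(-12\right) = 2064 \sqrt{29}$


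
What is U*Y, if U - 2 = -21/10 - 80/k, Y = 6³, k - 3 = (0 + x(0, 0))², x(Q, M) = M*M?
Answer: -28908/5 ≈ -5781.6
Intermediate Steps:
x(Q, M) = M²
k = 3 (k = 3 + (0 + 0²)² = 3 + (0 + 0)² = 3 + 0² = 3 + 0 = 3)
Y = 216
U = -803/30 (U = 2 + (-21/10 - 80/3) = 2 - 863/30 = -803/30 ≈ -26.767)
U*Y = -803/30*216 = -28908/5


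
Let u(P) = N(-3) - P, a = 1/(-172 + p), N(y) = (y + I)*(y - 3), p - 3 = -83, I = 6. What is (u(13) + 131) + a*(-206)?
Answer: 12703/126 ≈ 100.82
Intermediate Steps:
p = -80 (p = 3 - 83 = -80)
N(y) = (-3 + y)*(6 + y) (N(y) = (y + 6)*(y - 3) = (6 + y)*(-3 + y) = (-3 + y)*(6 + y))
a = -1/252 (a = 1/(-172 - 80) = 1/(-252) = -1/252 ≈ -0.0039683)
u(P) = -18 - P (u(P) = (-18 + (-3)**2 + 3*(-3)) - P = (-18 + 9 - 9) - P = -18 - P)
(u(13) + 131) + a*(-206) = ((-18 - 1*13) + 131) - 1/252*(-206) = ((-18 - 13) + 131) + 103/126 = (-31 + 131) + 103/126 = 100 + 103/126 = 12703/126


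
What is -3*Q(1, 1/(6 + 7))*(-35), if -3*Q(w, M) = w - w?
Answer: 0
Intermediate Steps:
Q(w, M) = 0 (Q(w, M) = -(w - w)/3 = -⅓*0 = 0)
-3*Q(1, 1/(6 + 7))*(-35) = -3*0*(-35) = 0*(-35) = 0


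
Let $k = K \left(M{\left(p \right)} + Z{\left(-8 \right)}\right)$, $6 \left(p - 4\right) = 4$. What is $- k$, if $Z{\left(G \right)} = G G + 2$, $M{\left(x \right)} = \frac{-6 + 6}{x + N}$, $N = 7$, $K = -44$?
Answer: $2904$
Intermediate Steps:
$p = \frac{14}{3}$ ($p = 4 + \frac{1}{6} \cdot 4 = 4 + \frac{2}{3} = \frac{14}{3} \approx 4.6667$)
$M{\left(x \right)} = 0$ ($M{\left(x \right)} = \frac{-6 + 6}{x + 7} = \frac{0}{7 + x} = 0$)
$Z{\left(G \right)} = 2 + G^{2}$ ($Z{\left(G \right)} = G^{2} + 2 = 2 + G^{2}$)
$k = -2904$ ($k = - 44 \left(0 + \left(2 + \left(-8\right)^{2}\right)\right) = - 44 \left(0 + \left(2 + 64\right)\right) = - 44 \left(0 + 66\right) = \left(-44\right) 66 = -2904$)
$- k = \left(-1\right) \left(-2904\right) = 2904$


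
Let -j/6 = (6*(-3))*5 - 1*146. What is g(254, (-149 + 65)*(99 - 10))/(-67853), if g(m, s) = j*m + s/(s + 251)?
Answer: -2598579876/490237925 ≈ -5.3007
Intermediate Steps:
j = 1416 (j = -6*((6*(-3))*5 - 1*146) = -6*(-18*5 - 146) = -6*(-90 - 146) = -6*(-236) = 1416)
g(m, s) = 1416*m + s/(251 + s) (g(m, s) = 1416*m + s/(s + 251) = 1416*m + s/(251 + s))
g(254, (-149 + 65)*(99 - 10))/(-67853) = (((-149 + 65)*(99 - 10) + 355416*254 + 1416*254*((-149 + 65)*(99 - 10)))/(251 + (-149 + 65)*(99 - 10)))/(-67853) = ((-84*89 + 90275664 + 1416*254*(-84*89))/(251 - 84*89))*(-1/67853) = ((-7476 + 90275664 + 1416*254*(-7476))/(251 - 7476))*(-1/67853) = ((-7476 + 90275664 - 2688848064)/(-7225))*(-1/67853) = -1/7225*(-2598579876)*(-1/67853) = (2598579876/7225)*(-1/67853) = -2598579876/490237925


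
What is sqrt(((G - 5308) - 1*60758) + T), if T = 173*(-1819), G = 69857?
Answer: 12*I*sqrt(2159) ≈ 557.58*I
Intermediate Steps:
T = -314687
sqrt(((G - 5308) - 1*60758) + T) = sqrt(((69857 - 5308) - 1*60758) - 314687) = sqrt((64549 - 60758) - 314687) = sqrt(3791 - 314687) = sqrt(-310896) = 12*I*sqrt(2159)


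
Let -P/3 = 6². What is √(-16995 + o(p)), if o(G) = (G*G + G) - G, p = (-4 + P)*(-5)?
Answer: √296605 ≈ 544.61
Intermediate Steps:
P = -108 (P = -3*6² = -3*36 = -108)
p = 560 (p = (-4 - 108)*(-5) = -112*(-5) = 560)
o(G) = G² (o(G) = (G² + G) - G = (G + G²) - G = G²)
√(-16995 + o(p)) = √(-16995 + 560²) = √(-16995 + 313600) = √296605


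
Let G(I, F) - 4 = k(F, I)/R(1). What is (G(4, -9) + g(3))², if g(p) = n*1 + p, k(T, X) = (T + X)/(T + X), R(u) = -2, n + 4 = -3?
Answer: ¼ ≈ 0.25000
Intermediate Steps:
n = -7 (n = -4 - 3 = -7)
k(T, X) = 1
G(I, F) = 7/2 (G(I, F) = 4 + 1/(-2) = 4 + 1*(-½) = 4 - ½ = 7/2)
g(p) = -7 + p (g(p) = -7*1 + p = -7 + p)
(G(4, -9) + g(3))² = (7/2 + (-7 + 3))² = (7/2 - 4)² = (-½)² = ¼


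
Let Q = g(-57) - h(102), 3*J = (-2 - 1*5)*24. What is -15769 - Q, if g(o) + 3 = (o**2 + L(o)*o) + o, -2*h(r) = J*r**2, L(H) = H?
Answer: 269105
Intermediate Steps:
J = -56 (J = ((-2 - 1*5)*24)/3 = ((-2 - 5)*24)/3 = (-7*24)/3 = (1/3)*(-168) = -56)
h(r) = 28*r**2 (h(r) = -(-28)*r**2 = 28*r**2)
g(o) = -3 + o + 2*o**2 (g(o) = -3 + ((o**2 + o*o) + o) = -3 + ((o**2 + o**2) + o) = -3 + (2*o**2 + o) = -3 + (o + 2*o**2) = -3 + o + 2*o**2)
Q = -284874 (Q = (-3 - 57 + 2*(-57)**2) - 28*102**2 = (-3 - 57 + 2*3249) - 28*10404 = (-3 - 57 + 6498) - 1*291312 = 6438 - 291312 = -284874)
-15769 - Q = -15769 - 1*(-284874) = -15769 + 284874 = 269105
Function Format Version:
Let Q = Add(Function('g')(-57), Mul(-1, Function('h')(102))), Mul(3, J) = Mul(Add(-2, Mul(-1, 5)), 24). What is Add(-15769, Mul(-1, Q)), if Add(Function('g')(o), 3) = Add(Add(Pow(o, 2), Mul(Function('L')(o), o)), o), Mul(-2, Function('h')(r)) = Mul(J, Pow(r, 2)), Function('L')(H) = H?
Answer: 269105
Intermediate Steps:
J = -56 (J = Mul(Rational(1, 3), Mul(Add(-2, Mul(-1, 5)), 24)) = Mul(Rational(1, 3), Mul(Add(-2, -5), 24)) = Mul(Rational(1, 3), Mul(-7, 24)) = Mul(Rational(1, 3), -168) = -56)
Function('h')(r) = Mul(28, Pow(r, 2)) (Function('h')(r) = Mul(Rational(-1, 2), Mul(-56, Pow(r, 2))) = Mul(28, Pow(r, 2)))
Function('g')(o) = Add(-3, o, Mul(2, Pow(o, 2))) (Function('g')(o) = Add(-3, Add(Add(Pow(o, 2), Mul(o, o)), o)) = Add(-3, Add(Add(Pow(o, 2), Pow(o, 2)), o)) = Add(-3, Add(Mul(2, Pow(o, 2)), o)) = Add(-3, Add(o, Mul(2, Pow(o, 2)))) = Add(-3, o, Mul(2, Pow(o, 2))))
Q = -284874 (Q = Add(Add(-3, -57, Mul(2, Pow(-57, 2))), Mul(-1, Mul(28, Pow(102, 2)))) = Add(Add(-3, -57, Mul(2, 3249)), Mul(-1, Mul(28, 10404))) = Add(Add(-3, -57, 6498), Mul(-1, 291312)) = Add(6438, -291312) = -284874)
Add(-15769, Mul(-1, Q)) = Add(-15769, Mul(-1, -284874)) = Add(-15769, 284874) = 269105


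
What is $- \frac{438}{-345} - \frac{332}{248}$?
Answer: $- \frac{493}{7130} \approx -0.069144$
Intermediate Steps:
$- \frac{438}{-345} - \frac{332}{248} = \left(-438\right) \left(- \frac{1}{345}\right) - \frac{83}{62} = \frac{146}{115} - \frac{83}{62} = - \frac{493}{7130}$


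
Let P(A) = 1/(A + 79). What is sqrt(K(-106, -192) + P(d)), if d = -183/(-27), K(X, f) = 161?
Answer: sqrt(23990093)/386 ≈ 12.689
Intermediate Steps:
d = 61/9 (d = -183*(-1/27) = 61/9 ≈ 6.7778)
P(A) = 1/(79 + A)
sqrt(K(-106, -192) + P(d)) = sqrt(161 + 1/(79 + 61/9)) = sqrt(161 + 1/(772/9)) = sqrt(161 + 9/772) = sqrt(124301/772) = sqrt(23990093)/386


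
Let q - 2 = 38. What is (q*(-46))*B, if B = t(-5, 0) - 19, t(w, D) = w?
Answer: 44160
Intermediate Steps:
q = 40 (q = 2 + 38 = 40)
B = -24 (B = -5 - 19 = -24)
(q*(-46))*B = (40*(-46))*(-24) = -1840*(-24) = 44160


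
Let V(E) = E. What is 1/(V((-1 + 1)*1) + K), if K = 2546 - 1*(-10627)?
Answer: 1/13173 ≈ 7.5913e-5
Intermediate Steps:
K = 13173 (K = 2546 + 10627 = 13173)
1/(V((-1 + 1)*1) + K) = 1/((-1 + 1)*1 + 13173) = 1/(0*1 + 13173) = 1/(0 + 13173) = 1/13173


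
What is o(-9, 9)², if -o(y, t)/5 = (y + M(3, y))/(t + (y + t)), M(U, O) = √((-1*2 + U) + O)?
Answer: 1825/81 - 100*I*√2/9 ≈ 22.531 - 15.713*I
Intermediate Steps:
M(U, O) = √(-2 + O + U) (M(U, O) = √((-2 + U) + O) = √(-2 + O + U))
o(y, t) = -5*(y + √(1 + y))/(y + 2*t) (o(y, t) = -5*(y + √(-2 + y + 3))/(t + (y + t)) = -5*(y + √(1 + y))/(t + (t + y)) = -5*(y + √(1 + y))/(y + 2*t))
o(-9, 9)² = (5*(-1*(-9) - √(1 - 9))/(-9 + 2*9))² = (5*(9 - √(-8))/(-9 + 18))² = (5*(9 - 2*I*√2)/9)² = (5*(⅑)*(9 - 2*I*√2))² = (5 - 10*I*√2/9)²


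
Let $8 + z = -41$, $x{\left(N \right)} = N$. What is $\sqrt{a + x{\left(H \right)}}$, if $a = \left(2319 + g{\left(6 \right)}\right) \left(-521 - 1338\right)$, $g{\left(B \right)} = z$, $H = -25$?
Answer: $i \sqrt{4219955} \approx 2054.3 i$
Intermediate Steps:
$z = -49$ ($z = -8 - 41 = -49$)
$g{\left(B \right)} = -49$
$a = -4219930$ ($a = \left(2319 - 49\right) \left(-521 - 1338\right) = 2270 \left(-1859\right) = -4219930$)
$\sqrt{a + x{\left(H \right)}} = \sqrt{-4219930 - 25} = \sqrt{-4219955} = i \sqrt{4219955}$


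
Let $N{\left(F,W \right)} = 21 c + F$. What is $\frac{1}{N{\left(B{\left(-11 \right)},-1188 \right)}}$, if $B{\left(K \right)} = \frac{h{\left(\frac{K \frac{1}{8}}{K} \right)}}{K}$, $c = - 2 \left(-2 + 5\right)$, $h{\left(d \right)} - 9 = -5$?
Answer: $- \frac{11}{1390} \approx -0.0079137$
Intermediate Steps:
$h{\left(d \right)} = 4$ ($h{\left(d \right)} = 9 - 5 = 4$)
$c = -6$ ($c = \left(-2\right) 3 = -6$)
$B{\left(K \right)} = \frac{4}{K}$
$N{\left(F,W \right)} = -126 + F$ ($N{\left(F,W \right)} = 21 \left(-6\right) + F = -126 + F$)
$\frac{1}{N{\left(B{\left(-11 \right)},-1188 \right)}} = \frac{1}{-126 + \frac{4}{-11}} = \frac{1}{-126 + 4 \left(- \frac{1}{11}\right)} = \frac{1}{-126 - \frac{4}{11}} = \frac{1}{- \frac{1390}{11}} = - \frac{11}{1390}$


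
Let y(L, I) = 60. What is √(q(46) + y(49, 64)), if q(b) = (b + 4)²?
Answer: 16*√10 ≈ 50.596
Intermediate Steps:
q(b) = (4 + b)²
√(q(46) + y(49, 64)) = √((4 + 46)² + 60) = √(50² + 60) = √(2500 + 60) = √2560 = 16*√10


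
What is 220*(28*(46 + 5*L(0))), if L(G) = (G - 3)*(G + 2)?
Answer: 98560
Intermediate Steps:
L(G) = (-3 + G)*(2 + G)
220*(28*(46 + 5*L(0))) = 220*(28*(46 + 5*(-6 + 0**2 - 1*0))) = 220*(28*(46 + 5*(-6 + 0 + 0))) = 220*(28*(46 + 5*(-6))) = 220*(28*(46 - 30)) = 220*(28*16) = 220*448 = 98560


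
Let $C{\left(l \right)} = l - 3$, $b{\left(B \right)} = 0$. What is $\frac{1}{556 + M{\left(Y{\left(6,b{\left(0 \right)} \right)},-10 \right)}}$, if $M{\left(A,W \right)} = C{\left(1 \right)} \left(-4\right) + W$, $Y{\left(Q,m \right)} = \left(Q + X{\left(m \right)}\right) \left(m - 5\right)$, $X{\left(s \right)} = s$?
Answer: $\frac{1}{554} \approx 0.0018051$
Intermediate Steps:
$C{\left(l \right)} = -3 + l$
$Y{\left(Q,m \right)} = \left(-5 + m\right) \left(Q + m\right)$ ($Y{\left(Q,m \right)} = \left(Q + m\right) \left(m - 5\right) = \left(Q + m\right) \left(-5 + m\right) = \left(-5 + m\right) \left(Q + m\right)$)
$M{\left(A,W \right)} = 8 + W$ ($M{\left(A,W \right)} = \left(-3 + 1\right) \left(-4\right) + W = \left(-2\right) \left(-4\right) + W = 8 + W$)
$\frac{1}{556 + M{\left(Y{\left(6,b{\left(0 \right)} \right)},-10 \right)}} = \frac{1}{556 + \left(8 - 10\right)} = \frac{1}{556 - 2} = \frac{1}{554}$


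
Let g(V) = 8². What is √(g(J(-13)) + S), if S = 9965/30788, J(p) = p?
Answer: √15243115709/15394 ≈ 8.0202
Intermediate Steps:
g(V) = 64
S = 9965/30788 (S = 9965*(1/30788) = 9965/30788 ≈ 0.32367)
√(g(J(-13)) + S) = √(64 + 9965/30788) = √(1980397/30788) = √15243115709/15394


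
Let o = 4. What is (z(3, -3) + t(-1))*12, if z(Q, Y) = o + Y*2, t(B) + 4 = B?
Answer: -84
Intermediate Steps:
t(B) = -4 + B
z(Q, Y) = 4 + 2*Y (z(Q, Y) = 4 + Y*2 = 4 + 2*Y)
(z(3, -3) + t(-1))*12 = ((4 + 2*(-3)) + (-4 - 1))*12 = ((4 - 6) - 5)*12 = (-2 - 5)*12 = -7*12 = -84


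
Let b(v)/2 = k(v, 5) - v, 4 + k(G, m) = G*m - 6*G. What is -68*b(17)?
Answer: 5168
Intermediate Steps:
k(G, m) = -4 - 6*G + G*m (k(G, m) = -4 + (G*m - 6*G) = -4 + (-6*G + G*m) = -4 - 6*G + G*m)
b(v) = -8 - 4*v (b(v) = 2*((-4 - 6*v + v*5) - v) = 2*((-4 - 6*v + 5*v) - v) = 2*((-4 - v) - v) = 2*(-4 - 2*v) = -8 - 4*v)
-68*b(17) = -68*(-8 - 4*17) = -68*(-8 - 68) = -68*(-76) = 5168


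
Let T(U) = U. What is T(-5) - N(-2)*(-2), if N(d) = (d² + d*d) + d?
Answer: 7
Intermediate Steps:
N(d) = d + 2*d² (N(d) = (d² + d²) + d = 2*d² + d = d + 2*d²)
T(-5) - N(-2)*(-2) = -5 - (-2)*(1 + 2*(-2))*(-2) = -5 - (-2)*(1 - 4)*(-2) = -5 - (-2)*(-3)*(-2) = -5 - 1*6*(-2) = -5 - 6*(-2) = -5 + 12 = 7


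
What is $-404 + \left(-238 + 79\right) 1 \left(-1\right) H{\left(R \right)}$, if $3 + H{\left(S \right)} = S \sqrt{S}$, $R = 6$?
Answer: $-881 + 954 \sqrt{6} \approx 1455.8$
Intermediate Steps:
$H{\left(S \right)} = -3 + S^{\frac{3}{2}}$ ($H{\left(S \right)} = -3 + S \sqrt{S} = -3 + S^{\frac{3}{2}}$)
$-404 + \left(-238 + 79\right) 1 \left(-1\right) H{\left(R \right)} = -404 + \left(-238 + 79\right) 1 \left(-1\right) \left(-3 + 6^{\frac{3}{2}}\right) = -404 - 159 \left(- (-3 + 6 \sqrt{6})\right) = -404 - 159 \left(3 - 6 \sqrt{6}\right) = -404 - \left(477 - 954 \sqrt{6}\right) = -881 + 954 \sqrt{6}$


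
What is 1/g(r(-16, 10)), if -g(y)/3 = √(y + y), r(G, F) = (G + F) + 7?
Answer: -√2/6 ≈ -0.23570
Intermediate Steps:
r(G, F) = 7 + F + G (r(G, F) = (F + G) + 7 = 7 + F + G)
g(y) = -3*√2*√y (g(y) = -3*√(y + y) = -3*√2*√y)
1/g(r(-16, 10)) = 1/(-3*√2*√(7 + 10 - 16)) = 1/(-3*√2*√1) = 1/(-3*√2*1) = 1/(-3*√2) = -√2/6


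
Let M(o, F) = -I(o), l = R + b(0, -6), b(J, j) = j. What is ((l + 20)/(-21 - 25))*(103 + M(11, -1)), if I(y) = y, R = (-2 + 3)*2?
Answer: -32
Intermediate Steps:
R = 2 (R = 1*2 = 2)
l = -4 (l = 2 - 6 = -4)
M(o, F) = -o
((l + 20)/(-21 - 25))*(103 + M(11, -1)) = ((-4 + 20)/(-21 - 25))*(103 - 1*11) = (16/(-46))*(103 - 11) = (16*(-1/46))*92 = -8/23*92 = -32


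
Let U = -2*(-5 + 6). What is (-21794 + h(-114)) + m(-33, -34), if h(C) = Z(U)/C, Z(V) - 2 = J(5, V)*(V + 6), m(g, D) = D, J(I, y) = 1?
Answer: -414733/19 ≈ -21828.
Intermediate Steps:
U = -2 (U = -2*1 = -2)
Z(V) = 8 + V (Z(V) = 2 + 1*(V + 6) = 2 + 1*(6 + V) = 2 + (6 + V) = 8 + V)
h(C) = 6/C (h(C) = (8 - 2)/C = 6/C)
(-21794 + h(-114)) + m(-33, -34) = (-21794 + 6/(-114)) - 34 = (-21794 + 6*(-1/114)) - 34 = (-21794 - 1/19) - 34 = -414087/19 - 34 = -414733/19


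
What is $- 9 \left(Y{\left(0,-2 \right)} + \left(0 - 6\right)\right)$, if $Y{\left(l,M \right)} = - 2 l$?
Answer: $54$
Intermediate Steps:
$- 9 \left(Y{\left(0,-2 \right)} + \left(0 - 6\right)\right) = - 9 \left(\left(-2\right) 0 + \left(0 - 6\right)\right) = - 9 \left(0 + \left(0 - 6\right)\right) = - 9 \left(0 - 6\right) = \left(-9\right) \left(-6\right) = 54$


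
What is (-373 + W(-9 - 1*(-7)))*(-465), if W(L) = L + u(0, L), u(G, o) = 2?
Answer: 173445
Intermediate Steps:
W(L) = 2 + L (W(L) = L + 2 = 2 + L)
(-373 + W(-9 - 1*(-7)))*(-465) = (-373 + (2 + (-9 - 1*(-7))))*(-465) = (-373 + (2 + (-9 + 7)))*(-465) = (-373 + (2 - 2))*(-465) = (-373 + 0)*(-465) = -373*(-465) = 173445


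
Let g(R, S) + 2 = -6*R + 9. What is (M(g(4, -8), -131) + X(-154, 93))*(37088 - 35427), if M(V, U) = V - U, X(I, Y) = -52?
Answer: 102982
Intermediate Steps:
g(R, S) = 7 - 6*R (g(R, S) = -2 + (-6*R + 9) = -2 + (9 - 6*R) = 7 - 6*R)
(M(g(4, -8), -131) + X(-154, 93))*(37088 - 35427) = (((7 - 6*4) - 1*(-131)) - 52)*(37088 - 35427) = (((7 - 24) + 131) - 52)*1661 = ((-17 + 131) - 52)*1661 = (114 - 52)*1661 = 62*1661 = 102982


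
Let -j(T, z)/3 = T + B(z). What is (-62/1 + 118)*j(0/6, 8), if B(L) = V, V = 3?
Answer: -504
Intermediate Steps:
B(L) = 3
j(T, z) = -9 - 3*T (j(T, z) = -3*(T + 3) = -3*(3 + T) = -9 - 3*T)
(-62/1 + 118)*j(0/6, 8) = (-62/1 + 118)*(-9 - 0/6) = (-62*1 + 118)*(-9 - 0/6) = (-62 + 118)*(-9 - 3*0) = 56*(-9 + 0) = 56*(-9) = -504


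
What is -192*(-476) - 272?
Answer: 91120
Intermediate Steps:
-192*(-476) - 272 = 91392 - 272 = 91120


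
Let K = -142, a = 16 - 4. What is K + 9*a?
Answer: -34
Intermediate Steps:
a = 12
K + 9*a = -142 + 9*12 = -142 + 108 = -34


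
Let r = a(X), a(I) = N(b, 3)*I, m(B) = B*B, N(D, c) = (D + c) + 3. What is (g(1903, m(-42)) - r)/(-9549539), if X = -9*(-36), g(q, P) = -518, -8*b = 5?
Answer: 4519/19099078 ≈ 0.00023661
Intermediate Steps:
b = -5/8 (b = -1/8*5 = -5/8 ≈ -0.62500)
N(D, c) = 3 + D + c
m(B) = B**2
X = 324
a(I) = 43*I/8 (a(I) = (3 - 5/8 + 3)*I = 43*I/8)
r = 3483/2 (r = (43/8)*324 = 3483/2 ≈ 1741.5)
(g(1903, m(-42)) - r)/(-9549539) = (-518 - 1*3483/2)/(-9549539) = (-518 - 3483/2)*(-1/9549539) = -4519/2*(-1/9549539) = 4519/19099078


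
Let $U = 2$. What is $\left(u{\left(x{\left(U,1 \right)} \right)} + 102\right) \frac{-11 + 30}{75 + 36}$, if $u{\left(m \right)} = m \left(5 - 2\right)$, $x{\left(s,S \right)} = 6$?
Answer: $\frac{760}{37} \approx 20.541$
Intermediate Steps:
$u{\left(m \right)} = 3 m$ ($u{\left(m \right)} = m 3 = 3 m$)
$\left(u{\left(x{\left(U,1 \right)} \right)} + 102\right) \frac{-11 + 30}{75 + 36} = \left(3 \cdot 6 + 102\right) \frac{-11 + 30}{75 + 36} = \left(18 + 102\right) \frac{19}{111} = 120 \cdot 19 \cdot \frac{1}{111} = 120 \cdot \frac{19}{111} = \frac{760}{37}$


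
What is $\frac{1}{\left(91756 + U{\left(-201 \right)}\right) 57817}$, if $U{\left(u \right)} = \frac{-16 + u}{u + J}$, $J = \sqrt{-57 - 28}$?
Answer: $\frac{2445607}{12974236016232527} - \frac{i \sqrt{85}}{90819652113627689} \approx 1.885 \cdot 10^{-10} - 1.0151 \cdot 10^{-16} i$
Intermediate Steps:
$J = i \sqrt{85}$ ($J = \sqrt{-85} = i \sqrt{85} \approx 9.2195 i$)
$U{\left(u \right)} = \frac{-16 + u}{u + i \sqrt{85}}$
$\frac{1}{\left(91756 + U{\left(-201 \right)}\right) 57817} = \frac{1}{\left(91756 + \frac{-16 - 201}{-201 + i \sqrt{85}}\right) 57817} = \frac{1}{91756 + \frac{1}{-201 + i \sqrt{85}} \left(-217\right)} \frac{1}{57817} = \frac{1}{91756 - \frac{217}{-201 + i \sqrt{85}}} \cdot \frac{1}{57817} = \frac{1}{57817 \left(91756 - \frac{217}{-201 + i \sqrt{85}}\right)}$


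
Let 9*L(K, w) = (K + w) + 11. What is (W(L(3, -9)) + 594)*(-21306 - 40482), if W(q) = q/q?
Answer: -36763860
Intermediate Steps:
L(K, w) = 11/9 + K/9 + w/9 (L(K, w) = ((K + w) + 11)/9 = (11 + K + w)/9 = 11/9 + K/9 + w/9)
W(q) = 1
(W(L(3, -9)) + 594)*(-21306 - 40482) = (1 + 594)*(-21306 - 40482) = 595*(-61788) = -36763860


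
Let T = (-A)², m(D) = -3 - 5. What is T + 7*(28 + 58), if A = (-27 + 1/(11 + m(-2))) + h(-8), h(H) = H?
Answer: 16234/9 ≈ 1803.8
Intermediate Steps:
m(D) = -8
A = -104/3 (A = (-27 + 1/(11 - 8)) - 8 = (-27 + 1/3) - 8 = (-27 + ⅓) - 8 = -80/3 - 8 = -104/3 ≈ -34.667)
T = 10816/9 (T = (-1*(-104/3))² = (104/3)² = 10816/9 ≈ 1201.8)
T + 7*(28 + 58) = 10816/9 + 7*(28 + 58) = 10816/9 + 7*86 = 10816/9 + 602 = 16234/9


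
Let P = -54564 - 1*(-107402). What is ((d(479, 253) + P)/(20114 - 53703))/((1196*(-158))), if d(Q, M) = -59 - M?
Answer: 26263/3173623076 ≈ 8.2754e-6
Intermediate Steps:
P = 52838 (P = -54564 + 107402 = 52838)
((d(479, 253) + P)/(20114 - 53703))/((1196*(-158))) = (((-59 - 1*253) + 52838)/(20114 - 53703))/((1196*(-158))) = (((-59 - 253) + 52838)/(-33589))/(-188968) = ((-312 + 52838)*(-1/33589))*(-1/188968) = (52526*(-1/33589))*(-1/188968) = -52526/33589*(-1/188968) = 26263/3173623076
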